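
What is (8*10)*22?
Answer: 1760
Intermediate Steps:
(8*10)*22 = 80*22 = 1760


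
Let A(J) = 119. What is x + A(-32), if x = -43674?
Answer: -43555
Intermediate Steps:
x + A(-32) = -43674 + 119 = -43555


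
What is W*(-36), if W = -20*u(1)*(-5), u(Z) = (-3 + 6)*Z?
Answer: -10800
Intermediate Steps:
u(Z) = 3*Z
W = 300 (W = -60*(-5) = 300)
W*(-36) = 300*(-36) = -10800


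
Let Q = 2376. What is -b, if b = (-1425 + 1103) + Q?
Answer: -2054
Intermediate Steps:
b = 2054 (b = (-1425 + 1103) + 2376 = -322 + 2376 = 2054)
-b = -1*2054 = -2054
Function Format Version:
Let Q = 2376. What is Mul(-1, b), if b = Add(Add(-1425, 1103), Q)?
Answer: -2054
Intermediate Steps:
b = 2054 (b = Add(Add(-1425, 1103), 2376) = Add(-322, 2376) = 2054)
Mul(-1, b) = Mul(-1, 2054) = -2054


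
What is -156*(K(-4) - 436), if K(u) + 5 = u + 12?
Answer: 67548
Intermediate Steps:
K(u) = 7 + u (K(u) = -5 + (u + 12) = -5 + (12 + u) = 7 + u)
-156*(K(-4) - 436) = -156*((7 - 4) - 436) = -156*(3 - 436) = -156*(-433) = 67548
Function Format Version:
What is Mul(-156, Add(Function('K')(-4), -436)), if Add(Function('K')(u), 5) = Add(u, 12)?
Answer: 67548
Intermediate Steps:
Function('K')(u) = Add(7, u) (Function('K')(u) = Add(-5, Add(u, 12)) = Add(-5, Add(12, u)) = Add(7, u))
Mul(-156, Add(Function('K')(-4), -436)) = Mul(-156, Add(Add(7, -4), -436)) = Mul(-156, Add(3, -436)) = Mul(-156, -433) = 67548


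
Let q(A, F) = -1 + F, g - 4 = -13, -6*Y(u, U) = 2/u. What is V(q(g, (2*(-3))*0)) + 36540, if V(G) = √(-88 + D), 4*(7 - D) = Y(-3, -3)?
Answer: 36540 + I*√2917/6 ≈ 36540.0 + 9.0015*I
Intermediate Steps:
Y(u, U) = -1/(3*u)
D = 251/36 (D = 7 - (-1)/(12*(-3)) = 7 - (-1)*(-1)/(12*3) = 7 - ¼*⅑ = 7 - 1/36 = 251/36 ≈ 6.9722)
g = -9 (g = 4 - 13 = -9)
V(G) = I*√2917/6 (V(G) = √(-88 + 251/36) = √(-2917/36) = I*√2917/6)
V(q(g, (2*(-3))*0)) + 36540 = I*√2917/6 + 36540 = 36540 + I*√2917/6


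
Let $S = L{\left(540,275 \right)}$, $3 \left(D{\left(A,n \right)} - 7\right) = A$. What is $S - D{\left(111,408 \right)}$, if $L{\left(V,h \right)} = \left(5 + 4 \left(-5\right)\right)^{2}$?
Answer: $181$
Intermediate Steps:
$D{\left(A,n \right)} = 7 + \frac{A}{3}$
$L{\left(V,h \right)} = 225$ ($L{\left(V,h \right)} = \left(5 - 20\right)^{2} = \left(-15\right)^{2} = 225$)
$S = 225$
$S - D{\left(111,408 \right)} = 225 - \left(7 + \frac{1}{3} \cdot 111\right) = 225 - \left(7 + 37\right) = 225 - 44 = 181$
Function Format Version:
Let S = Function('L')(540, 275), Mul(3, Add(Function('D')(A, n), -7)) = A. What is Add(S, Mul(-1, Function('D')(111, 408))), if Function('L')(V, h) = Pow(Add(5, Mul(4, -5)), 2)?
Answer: 181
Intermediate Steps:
Function('D')(A, n) = Add(7, Mul(Rational(1, 3), A))
Function('L')(V, h) = 225 (Function('L')(V, h) = Pow(Add(5, -20), 2) = Pow(-15, 2) = 225)
S = 225
Add(S, Mul(-1, Function('D')(111, 408))) = Add(225, Mul(-1, Add(7, Mul(Rational(1, 3), 111)))) = Add(225, Mul(-1, Add(7, 37))) = Add(225, Mul(-1, 44)) = Add(225, -44) = 181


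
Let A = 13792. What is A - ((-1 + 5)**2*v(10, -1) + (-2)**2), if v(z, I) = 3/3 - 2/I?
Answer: 13740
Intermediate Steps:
v(z, I) = 1 - 2/I (v(z, I) = 3*(1/3) - 2/I = 1 - 2/I)
A - ((-1 + 5)**2*v(10, -1) + (-2)**2) = 13792 - ((-1 + 5)**2*((-2 - 1)/(-1)) + (-2)**2) = 13792 - (4**2*(-1*(-3)) + 4) = 13792 - (16*3 + 4) = 13792 - (48 + 4) = 13792 - 1*52 = 13792 - 52 = 13740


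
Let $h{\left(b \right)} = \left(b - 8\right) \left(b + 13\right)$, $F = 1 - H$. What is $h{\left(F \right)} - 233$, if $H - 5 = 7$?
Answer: $-271$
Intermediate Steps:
$H = 12$ ($H = 5 + 7 = 12$)
$F = -11$ ($F = 1 - 12 = -11$)
$h{\left(b \right)} = \left(-8 + b\right) \left(13 + b\right)$
$h{\left(F \right)} - 233 = \left(-104 + \left(-11\right)^{2} + 5 \left(-11\right)\right) - 233 = \left(-104 + 121 - 55\right) - 233 = -38 - 233 = -271$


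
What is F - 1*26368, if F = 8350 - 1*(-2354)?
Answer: -15664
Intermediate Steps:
F = 10704 (F = 8350 + 2354 = 10704)
F - 1*26368 = 10704 - 1*26368 = 10704 - 26368 = -15664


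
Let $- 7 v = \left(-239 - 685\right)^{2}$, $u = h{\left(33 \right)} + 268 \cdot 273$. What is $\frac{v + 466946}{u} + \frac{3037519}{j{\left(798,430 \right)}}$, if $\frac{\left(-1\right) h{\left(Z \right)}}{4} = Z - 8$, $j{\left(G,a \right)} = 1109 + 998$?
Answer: $\frac{111330078431}{76972924} \approx 1446.4$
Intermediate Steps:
$j{\left(G,a \right)} = 2107$
$h{\left(Z \right)} = 32 - 4 Z$ ($h{\left(Z \right)} = - 4 \left(Z - 8\right) = - 4 \left(-8 + Z\right) = 32 - 4 Z$)
$u = 73064$ ($u = \left(32 - 132\right) + 268 \cdot 273 = \left(32 - 132\right) + 73164 = -100 + 73164 = 73064$)
$v = -121968$ ($v = - \frac{\left(-239 - 685\right)^{2}}{7} = - \frac{\left(-924\right)^{2}}{7} = \left(- \frac{1}{7}\right) 853776 = -121968$)
$\frac{v + 466946}{u} + \frac{3037519}{j{\left(798,430 \right)}} = \frac{-121968 + 466946}{73064} + \frac{3037519}{2107} = 344978 \cdot \frac{1}{73064} + 3037519 \cdot \frac{1}{2107} = \frac{172489}{36532} + \frac{3037519}{2107} = \frac{111330078431}{76972924}$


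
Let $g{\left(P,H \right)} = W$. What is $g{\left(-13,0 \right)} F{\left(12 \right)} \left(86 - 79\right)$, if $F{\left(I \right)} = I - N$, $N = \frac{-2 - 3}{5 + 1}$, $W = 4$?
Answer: $\frac{1078}{3} \approx 359.33$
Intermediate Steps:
$N = - \frac{5}{6} \approx -0.83333$
$g{\left(P,H \right)} = 4$
$F{\left(I \right)} = \frac{5}{6} + I$ ($F{\left(I \right)} = I - - \frac{5}{6} = I + \frac{5}{6} = \frac{5}{6} + I$)
$g{\left(-13,0 \right)} F{\left(12 \right)} \left(86 - 79\right) = 4 \left(\frac{5}{6} + 12\right) \left(86 - 79\right) = 4 \cdot \frac{77}{6} \left(86 - 79\right) = \frac{154}{3} \cdot 7 = \frac{1078}{3}$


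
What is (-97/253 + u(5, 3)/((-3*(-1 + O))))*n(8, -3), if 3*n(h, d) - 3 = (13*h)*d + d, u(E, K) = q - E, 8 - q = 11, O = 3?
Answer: -74984/759 ≈ -98.793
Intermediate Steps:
q = -3 (q = 8 - 1*11 = 8 - 11 = -3)
u(E, K) = -3 - E
n(h, d) = 1 + d/3 + 13*d*h/3 (n(h, d) = 1 + ((13*h)*d + d)/3 = 1 + (13*d*h + d)/3 = 1 + (d + 13*d*h)/3 = 1 + (d/3 + 13*d*h/3) = 1 + d/3 + 13*d*h/3)
(-97/253 + u(5, 3)/((-3*(-1 + O))))*n(8, -3) = (-97/253 + (-3 - 1*5)/((-3*(-1 + 3))))*(1 + (⅓)*(-3) + (13/3)*(-3)*8) = (-97*1/253 + (-3 - 5)/((-3*2)))*(1 - 1 - 104) = (-97/253 - 8/(-6))*(-104) = (-97/253 - 8*(-⅙))*(-104) = (-97/253 + 4/3)*(-104) = (721/759)*(-104) = -74984/759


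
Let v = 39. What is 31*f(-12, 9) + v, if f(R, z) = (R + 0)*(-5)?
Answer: 1899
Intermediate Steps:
f(R, z) = -5*R (f(R, z) = R*(-5) = -5*R)
31*f(-12, 9) + v = 31*(-5*(-12)) + 39 = 31*60 + 39 = 1860 + 39 = 1899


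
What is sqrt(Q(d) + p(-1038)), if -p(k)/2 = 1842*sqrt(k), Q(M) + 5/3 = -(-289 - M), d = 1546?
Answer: 2*sqrt(4125 - 8289*I*sqrt(1038))/3 ≈ 245.5 - 241.74*I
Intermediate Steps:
Q(M) = 862/3 + M (Q(M) = -5/3 - (-289 - M) = -5/3 + (289 + M) = 862/3 + M)
p(k) = -3684*sqrt(k)
sqrt(Q(d) + p(-1038)) = sqrt((862/3 + 1546) - 3684*I*sqrt(1038)) = sqrt(5500/3 - 3684*I*sqrt(1038))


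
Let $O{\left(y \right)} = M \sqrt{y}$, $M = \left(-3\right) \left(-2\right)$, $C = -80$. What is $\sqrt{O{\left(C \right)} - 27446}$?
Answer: $\sqrt{-27446 + 24 i \sqrt{5}} \approx 0.162 + 165.67 i$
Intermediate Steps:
$M = 6$
$O{\left(y \right)} = 6 \sqrt{y}$
$\sqrt{O{\left(C \right)} - 27446} = \sqrt{6 \sqrt{-80} - 27446} = \sqrt{6 \cdot 4 i \sqrt{5} - 27446} = \sqrt{24 i \sqrt{5} - 27446} = \sqrt{-27446 + 24 i \sqrt{5}}$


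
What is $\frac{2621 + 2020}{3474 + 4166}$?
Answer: $\frac{4641}{7640} \approx 0.60746$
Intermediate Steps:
$\frac{2621 + 2020}{3474 + 4166} = \frac{4641}{7640}$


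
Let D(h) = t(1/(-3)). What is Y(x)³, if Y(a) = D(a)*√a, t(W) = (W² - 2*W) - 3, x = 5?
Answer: -40000*√5/729 ≈ -122.69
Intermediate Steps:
t(W) = -3 + W² - 2*W
D(h) = -20/9 (D(h) = -3 + (1/(-3))² - 2/(-3) = -3 + (-⅓)² - 2*(-⅓) = -3 + ⅑ + ⅔ = -20/9)
Y(a) = -20*√a/9
Y(x)³ = (-20*√5/9)³ = -40000*√5/729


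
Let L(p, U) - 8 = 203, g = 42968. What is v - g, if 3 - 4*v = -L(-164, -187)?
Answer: -85829/2 ≈ -42915.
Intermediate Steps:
L(p, U) = 211 (L(p, U) = 8 + 203 = 211)
v = 107/2 (v = 3/4 - (-1)*211/4 = 3/4 - 1/4*(-211) = 3/4 + 211/4 = 107/2 ≈ 53.500)
v - g = 107/2 - 1*42968 = 107/2 - 42968 = -85829/2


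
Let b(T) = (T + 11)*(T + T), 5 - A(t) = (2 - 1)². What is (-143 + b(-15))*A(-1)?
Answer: -92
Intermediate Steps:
A(t) = 4 (A(t) = 5 - (2 - 1)² = 5 - 1*1² = 5 - 1*1 = 5 - 1 = 4)
b(T) = 2*T*(11 + T) (b(T) = (11 + T)*(2*T) = 2*T*(11 + T))
(-143 + b(-15))*A(-1) = (-143 + 2*(-15)*(11 - 15))*4 = (-143 + 2*(-15)*(-4))*4 = (-143 + 120)*4 = -23*4 = -92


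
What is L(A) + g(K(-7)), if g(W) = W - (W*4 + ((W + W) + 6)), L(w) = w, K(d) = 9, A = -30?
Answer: -81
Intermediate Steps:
g(W) = -6 - 5*W (g(W) = W - (4*W + (2*W + 6)) = W - (4*W + (6 + 2*W)) = W - (6 + 6*W) = W + (-6 - 6*W) = -6 - 5*W)
L(A) + g(K(-7)) = -30 + (-6 - 5*9) = -30 + (-6 - 45) = -30 - 51 = -81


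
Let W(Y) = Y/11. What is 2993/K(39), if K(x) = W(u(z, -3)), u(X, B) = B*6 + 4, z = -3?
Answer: -32923/14 ≈ -2351.6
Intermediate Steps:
u(X, B) = 4 + 6*B (u(X, B) = 6*B + 4 = 4 + 6*B)
W(Y) = Y/11 (W(Y) = Y*(1/11) = Y/11)
K(x) = -14/11 (K(x) = (4 + 6*(-3))/11 = (4 - 18)/11 = (1/11)*(-14) = -14/11)
2993/K(39) = 2993/(-14/11) = 2993*(-11/14) = -32923/14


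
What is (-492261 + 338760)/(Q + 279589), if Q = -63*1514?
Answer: -153501/184207 ≈ -0.83331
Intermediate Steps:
Q = -95382
(-492261 + 338760)/(Q + 279589) = (-492261 + 338760)/(-95382 + 279589) = -153501/184207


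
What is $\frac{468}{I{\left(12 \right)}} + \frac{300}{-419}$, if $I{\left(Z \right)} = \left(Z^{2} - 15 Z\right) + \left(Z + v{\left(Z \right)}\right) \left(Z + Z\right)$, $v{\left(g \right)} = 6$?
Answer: $\frac{2147}{4609} \approx 0.46583$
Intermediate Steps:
$I{\left(Z \right)} = Z^{2} - 15 Z + 2 Z \left(6 + Z\right)$ ($I{\left(Z \right)} = \left(Z^{2} - 15 Z\right) + \left(Z + 6\right) \left(Z + Z\right) = \left(Z^{2} - 15 Z\right) + \left(6 + Z\right) 2 Z = \left(Z^{2} - 15 Z\right) + 2 Z \left(6 + Z\right) = Z^{2} - 15 Z + 2 Z \left(6 + Z\right)$)
$\frac{468}{I{\left(12 \right)}} + \frac{300}{-419} = \frac{468}{3 \cdot 12 \left(-1 + 12\right)} + \frac{300}{-419} = \frac{468}{3 \cdot 12 \cdot 11} + 300 \left(- \frac{1}{419}\right) = \frac{468}{396} - \frac{300}{419} = 468 \cdot \frac{1}{396} - \frac{300}{419} = \frac{13}{11} - \frac{300}{419} = \frac{2147}{4609}$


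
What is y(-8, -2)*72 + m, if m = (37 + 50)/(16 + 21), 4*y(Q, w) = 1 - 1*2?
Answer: -579/37 ≈ -15.649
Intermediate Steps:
y(Q, w) = -¼ (y(Q, w) = (1 - 1*2)/4 = (1 - 2)/4 = (¼)*(-1) = -¼)
m = 87/37 ≈ 2.3514
y(-8, -2)*72 + m = -¼*72 + 87/37 = -18 + 87/37 = -579/37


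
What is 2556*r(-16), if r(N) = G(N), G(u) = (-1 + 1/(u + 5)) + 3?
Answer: 53676/11 ≈ 4879.6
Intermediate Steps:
G(u) = 2 + 1/(5 + u) (G(u) = (-1 + 1/(5 + u)) + 3 = 2 + 1/(5 + u))
r(N) = (11 + 2*N)/(5 + N)
2556*r(-16) = 2556*((11 + 2*(-16))/(5 - 16)) = 2556*((11 - 32)/(-11)) = 2556*(-1/11*(-21)) = 2556*(21/11) = 53676/11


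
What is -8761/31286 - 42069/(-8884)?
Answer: 619169005/138972412 ≈ 4.4553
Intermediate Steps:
-8761/31286 - 42069/(-8884) = -8761*1/31286 - 42069*(-1/8884) = -8761/31286 + 42069/8884 = 619169005/138972412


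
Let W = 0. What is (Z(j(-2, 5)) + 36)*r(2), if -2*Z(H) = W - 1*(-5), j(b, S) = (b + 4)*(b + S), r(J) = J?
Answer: 67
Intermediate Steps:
j(b, S) = (4 + b)*(S + b)
Z(H) = -5/2 (Z(H) = -(0 - 1*(-5))/2 = -(0 + 5)/2 = -½*5 = -5/2)
(Z(j(-2, 5)) + 36)*r(2) = (-5/2 + 36)*2 = (67/2)*2 = 67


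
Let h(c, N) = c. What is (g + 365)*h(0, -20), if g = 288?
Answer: 0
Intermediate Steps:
(g + 365)*h(0, -20) = (288 + 365)*0 = 653*0 = 0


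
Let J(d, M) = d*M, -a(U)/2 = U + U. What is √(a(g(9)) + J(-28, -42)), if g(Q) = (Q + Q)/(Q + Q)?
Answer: 2*√293 ≈ 34.234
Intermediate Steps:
g(Q) = 1 (g(Q) = (2*Q)/((2*Q)) = (2*Q)*(1/(2*Q)) = 1)
a(U) = -4*U (a(U) = -2*(U + U) = -4*U)
J(d, M) = M*d
√(a(g(9)) + J(-28, -42)) = √(-4*1 - 42*(-28)) = √(-4 + 1176) = √1172 = 2*√293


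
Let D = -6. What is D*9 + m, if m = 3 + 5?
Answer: -46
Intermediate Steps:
m = 8
D*9 + m = -6*9 + 8 = -54 + 8 = -46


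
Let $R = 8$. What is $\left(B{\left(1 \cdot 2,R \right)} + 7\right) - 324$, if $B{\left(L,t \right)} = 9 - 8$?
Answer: $-316$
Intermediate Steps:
$B{\left(L,t \right)} = 1$ ($B{\left(L,t \right)} = 9 - 8 = 1$)
$\left(B{\left(1 \cdot 2,R \right)} + 7\right) - 324 = \left(1 + 7\right) - 324 = 8 - 324 = -316$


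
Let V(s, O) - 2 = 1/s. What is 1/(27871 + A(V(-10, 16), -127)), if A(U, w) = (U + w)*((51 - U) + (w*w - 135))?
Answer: -100/197912081 ≈ -5.0528e-7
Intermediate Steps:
V(s, O) = 2 + 1/s
A(U, w) = (U + w)*(-84 + w**2 - U) (A(U, w) = (U + w)*((51 - U) + (w**2 - 135)) = (U + w)*((51 - U) + (-135 + w**2)) = (U + w)*(-84 + w**2 - U))
1/(27871 + A(V(-10, 16), -127)) = 1/(27871 + ((-127)**3 - (2 + 1/(-10))**2 - 84*(2 + 1/(-10)) - 84*(-127) + (2 + 1/(-10))*(-127)**2 - 1*(2 + 1/(-10))*(-127))) = 1/(27871 + (-2048383 - (2 - 1/10)**2 - 84*(2 - 1/10) + 10668 + (2 - 1/10)*16129 - 1*(2 - 1/10)*(-127))) = 1/(27871 + (-2048383 - (19/10)**2 - 84*19/10 + 10668 + (19/10)*16129 - 1*19/10*(-127))) = 1/(27871 + (-2048383 - 1*361/100 - 798/5 + 10668 + 306451/10 + 2413/10)) = 1/(27871 + (-2048383 - 361/100 - 798/5 + 10668 + 306451/10 + 2413/10)) = 1/(27871 - 200699181/100) = 1/(-197912081/100) = -100/197912081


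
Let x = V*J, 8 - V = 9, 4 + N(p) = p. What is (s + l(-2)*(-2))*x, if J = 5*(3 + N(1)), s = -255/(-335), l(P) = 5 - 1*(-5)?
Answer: 0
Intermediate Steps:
N(p) = -4 + p
l(P) = 10 (l(P) = 5 + 5 = 10)
s = 51/67 (s = -255*(-1/335) = 51/67 ≈ 0.76119)
J = 0 (J = 5*(3 + (-4 + 1)) = 5*(3 - 3) = 5*0 = 0)
V = -1 (V = 8 - 1*9 = 8 - 9 = -1)
x = 0 (x = -1*0 = 0)
(s + l(-2)*(-2))*x = (51/67 + 10*(-2))*0 = (51/67 - 20)*0 = -1289/67*0 = 0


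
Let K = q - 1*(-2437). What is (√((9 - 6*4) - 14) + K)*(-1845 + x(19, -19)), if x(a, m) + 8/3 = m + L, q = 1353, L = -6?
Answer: -21292220/3 - 5618*I*√29/3 ≈ -7.0974e+6 - 10085.0*I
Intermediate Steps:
K = 3790 (K = 1353 - 1*(-2437) = 1353 + 2437 = 3790)
x(a, m) = -26/3 + m (x(a, m) = -8/3 + (m - 6) = -8/3 + (-6 + m) = -26/3 + m)
(√((9 - 6*4) - 14) + K)*(-1845 + x(19, -19)) = (√((9 - 6*4) - 14) + 3790)*(-1845 + (-26/3 - 19)) = (√((9 - 24) - 14) + 3790)*(-1845 - 83/3) = (√(-15 - 14) + 3790)*(-5618/3) = (√(-29) + 3790)*(-5618/3) = (I*√29 + 3790)*(-5618/3) = (3790 + I*√29)*(-5618/3) = -21292220/3 - 5618*I*√29/3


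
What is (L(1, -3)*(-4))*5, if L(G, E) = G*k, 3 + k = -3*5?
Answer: 360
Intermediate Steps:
k = -18 (k = -3 - 3*5 = -3 - 15 = -18)
L(G, E) = -18*G (L(G, E) = G*(-18) = -18*G)
(L(1, -3)*(-4))*5 = (-18*1*(-4))*5 = -18*(-4)*5 = 72*5 = 360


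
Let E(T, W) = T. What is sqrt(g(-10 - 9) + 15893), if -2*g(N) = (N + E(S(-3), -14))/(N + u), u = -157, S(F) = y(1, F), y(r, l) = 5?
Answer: sqrt(30768771)/44 ≈ 126.07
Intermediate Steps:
S(F) = 5
g(N) = -(5 + N)/(2*(-157 + N)) (g(N) = -(N + 5)/(2*(N - 157)) = -(5 + N)/(2*(-157 + N)))
sqrt(g(-10 - 9) + 15893) = sqrt((-5 - (-10 - 9))/(2*(-157 + (-10 - 9))) + 15893) = sqrt((-5 - 1*(-19))/(2*(-157 - 19)) + 15893) = sqrt((1/2)*(-5 + 19)/(-176) + 15893) = sqrt((1/2)*(-1/176)*14 + 15893) = sqrt(-7/176 + 15893) = sqrt(2797161/176) = sqrt(30768771)/44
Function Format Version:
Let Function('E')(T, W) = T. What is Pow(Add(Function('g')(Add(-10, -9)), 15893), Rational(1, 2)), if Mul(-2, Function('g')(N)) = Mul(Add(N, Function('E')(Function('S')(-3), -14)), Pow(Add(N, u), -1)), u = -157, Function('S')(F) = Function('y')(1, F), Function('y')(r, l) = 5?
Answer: Mul(Rational(1, 44), Pow(30768771, Rational(1, 2))) ≈ 126.07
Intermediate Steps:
Function('S')(F) = 5
Function('g')(N) = Mul(Rational(-1, 2), Pow(Add(-157, N), -1), Add(5, N)) (Function('g')(N) = Mul(Rational(-1, 2), Mul(Add(N, 5), Pow(Add(N, -157), -1))) = Mul(Rational(-1, 2), Mul(Add(5, N), Pow(Add(-157, N), -1))) = Mul(Rational(-1, 2), Mul(Pow(Add(-157, N), -1), Add(5, N))) = Mul(Rational(-1, 2), Pow(Add(-157, N), -1), Add(5, N)))
Pow(Add(Function('g')(Add(-10, -9)), 15893), Rational(1, 2)) = Pow(Add(Mul(Rational(1, 2), Pow(Add(-157, Add(-10, -9)), -1), Add(-5, Mul(-1, Add(-10, -9)))), 15893), Rational(1, 2)) = Pow(Add(Mul(Rational(1, 2), Pow(Add(-157, -19), -1), Add(-5, Mul(-1, -19))), 15893), Rational(1, 2)) = Pow(Add(Mul(Rational(1, 2), Pow(-176, -1), Add(-5, 19)), 15893), Rational(1, 2)) = Pow(Add(Mul(Rational(1, 2), Rational(-1, 176), 14), 15893), Rational(1, 2)) = Pow(Add(Rational(-7, 176), 15893), Rational(1, 2)) = Pow(Rational(2797161, 176), Rational(1, 2)) = Mul(Rational(1, 44), Pow(30768771, Rational(1, 2)))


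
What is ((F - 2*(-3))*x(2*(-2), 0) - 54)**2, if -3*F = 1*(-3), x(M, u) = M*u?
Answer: 2916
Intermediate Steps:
F = 1 (F = -(-3)/3 = -1/3*(-3) = 1)
((F - 2*(-3))*x(2*(-2), 0) - 54)**2 = ((1 - 2*(-3))*((2*(-2))*0) - 54)**2 = ((1 + 6)*(-4*0) - 54)**2 = (7*0 - 54)**2 = (0 - 54)**2 = (-54)**2 = 2916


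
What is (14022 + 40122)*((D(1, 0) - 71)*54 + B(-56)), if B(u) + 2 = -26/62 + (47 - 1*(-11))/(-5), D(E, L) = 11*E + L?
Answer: -27308771712/155 ≈ -1.7619e+8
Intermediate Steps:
D(E, L) = L + 11*E
B(u) = -2173/155 (B(u) = -2 + (-26/62 + (47 - 1*(-11))/(-5)) = -2 + (-26*1/62 + (47 + 11)*(-⅕)) = -2 + (-13/31 + 58*(-⅕)) = -2 + (-13/31 - 58/5) = -2 - 1863/155 = -2173/155)
(14022 + 40122)*((D(1, 0) - 71)*54 + B(-56)) = (14022 + 40122)*(((0 + 11*1) - 71)*54 - 2173/155) = 54144*(((0 + 11) - 71)*54 - 2173/155) = 54144*((11 - 71)*54 - 2173/155) = 54144*(-60*54 - 2173/155) = 54144*(-3240 - 2173/155) = 54144*(-504373/155) = -27308771712/155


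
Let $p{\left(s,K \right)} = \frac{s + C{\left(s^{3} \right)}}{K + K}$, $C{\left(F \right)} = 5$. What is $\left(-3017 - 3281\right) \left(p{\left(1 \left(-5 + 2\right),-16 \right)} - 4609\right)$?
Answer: $\frac{232223005}{8} \approx 2.9028 \cdot 10^{7}$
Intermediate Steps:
$p{\left(s,K \right)} = \frac{5 + s}{2 K}$ ($p{\left(s,K \right)} = \frac{s + 5}{K + K} = \frac{5 + s}{2 K}$)
$\left(-3017 - 3281\right) \left(p{\left(1 \left(-5 + 2\right),-16 \right)} - 4609\right) = \left(-3017 - 3281\right) \left(\frac{5 + 1 \left(-5 + 2\right)}{2 \left(-16\right)} - 4609\right) = - 6298 \left(\frac{1}{2} \left(- \frac{1}{16}\right) \left(5 + 1 \left(-3\right)\right) - 4609\right) = - 6298 \left(\frac{1}{2} \left(- \frac{1}{16}\right) \left(5 - 3\right) - 4609\right) = - 6298 \left(\frac{1}{2} \left(- \frac{1}{16}\right) 2 - 4609\right) = - 6298 \left(- \frac{1}{16} - 4609\right) = \left(-6298\right) \left(- \frac{73745}{16}\right) = \frac{232223005}{8}$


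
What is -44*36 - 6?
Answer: -1590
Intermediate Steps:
-44*36 - 6 = -1584 - 6 = -1590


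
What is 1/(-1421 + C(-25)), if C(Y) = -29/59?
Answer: -59/83868 ≈ -0.00070349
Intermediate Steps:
C(Y) = -29/59 (C(Y) = -29*1/59 = -29/59)
1/(-1421 + C(-25)) = 1/(-1421 - 29/59) = 1/(-83868/59) = -59/83868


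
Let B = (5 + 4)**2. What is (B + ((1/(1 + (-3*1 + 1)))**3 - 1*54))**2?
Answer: 676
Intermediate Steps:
B = 81 (B = 9**2 = 81)
(B + ((1/(1 + (-3*1 + 1)))**3 - 1*54))**2 = (81 + ((1/(1 + (-3*1 + 1)))**3 - 1*54))**2 = (81 + ((1/(1 + (-3 + 1)))**3 - 54))**2 = (81 + ((1/(1 - 2))**3 - 54))**2 = (81 + ((1/(-1))**3 - 54))**2 = (81 + ((-1)**3 - 54))**2 = (81 + (-1 - 54))**2 = (81 - 55)**2 = 26**2 = 676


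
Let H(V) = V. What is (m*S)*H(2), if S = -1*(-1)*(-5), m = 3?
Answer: -30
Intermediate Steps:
S = -5 (S = 1*(-5) = -5)
(m*S)*H(2) = (3*(-5))*2 = -15*2 = -30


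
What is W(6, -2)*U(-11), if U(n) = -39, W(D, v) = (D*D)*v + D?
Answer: 2574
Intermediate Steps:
W(D, v) = D + v*D**2 (W(D, v) = D**2*v + D = v*D**2 + D = D + v*D**2)
W(6, -2)*U(-11) = (6*(1 + 6*(-2)))*(-39) = (6*(1 - 12))*(-39) = (6*(-11))*(-39) = -66*(-39) = 2574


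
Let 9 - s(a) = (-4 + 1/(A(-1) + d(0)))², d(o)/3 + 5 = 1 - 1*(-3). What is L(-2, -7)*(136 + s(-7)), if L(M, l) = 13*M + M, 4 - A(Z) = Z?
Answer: -3717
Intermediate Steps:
A(Z) = 4 - Z
d(o) = -3 (d(o) = -15 + 3*(1 - 1*(-3)) = -15 + 3*(1 + 3) = -15 + 3*4 = -15 + 12 = -3)
L(M, l) = 14*M
s(a) = -13/4 (s(a) = 9 - (-4 + 1/((4 - 1*(-1)) - 3))² = 9 - (-4 + 1/((4 + 1) - 3))² = 9 - (-4 + 1/(5 - 3))² = 9 - (-4 + 1/2)² = 9 - (-4 + ½)² = 9 - (-7/2)² = 9 - 1*49/4 = 9 - 49/4 = -13/4)
L(-2, -7)*(136 + s(-7)) = (14*(-2))*(136 - 13/4) = -28*531/4 = -3717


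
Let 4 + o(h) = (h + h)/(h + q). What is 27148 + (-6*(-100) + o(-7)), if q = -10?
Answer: 471662/17 ≈ 27745.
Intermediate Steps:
o(h) = -4 + 2*h/(-10 + h) (o(h) = -4 + (h + h)/(h - 10) = -4 + (2*h)/(-10 + h) = -4 + 2*h/(-10 + h))
27148 + (-6*(-100) + o(-7)) = 27148 + (-6*(-100) + 2*(20 - 1*(-7))/(-10 - 7)) = 27148 + (600 + 2*(20 + 7)/(-17)) = 27148 + (600 + 2*(-1/17)*27) = 27148 + (600 - 54/17) = 27148 + 10146/17 = 471662/17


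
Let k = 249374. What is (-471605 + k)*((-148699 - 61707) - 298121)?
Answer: 113010463737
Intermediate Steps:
(-471605 + k)*((-148699 - 61707) - 298121) = (-471605 + 249374)*((-148699 - 61707) - 298121) = -222231*(-210406 - 298121) = -222231*(-508527) = 113010463737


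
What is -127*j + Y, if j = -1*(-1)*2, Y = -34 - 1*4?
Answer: -292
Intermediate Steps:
Y = -38 (Y = -34 - 4 = -38)
j = 2 (j = 1*2 = 2)
-127*j + Y = -127*2 - 38 = -254 - 38 = -292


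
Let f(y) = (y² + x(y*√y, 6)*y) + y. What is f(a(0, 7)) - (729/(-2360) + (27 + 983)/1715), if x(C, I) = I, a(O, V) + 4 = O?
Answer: -9940433/809480 ≈ -12.280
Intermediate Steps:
a(O, V) = -4 + O
f(y) = y² + 7*y (f(y) = (y² + 6*y) + y = y² + 7*y)
f(a(0, 7)) - (729/(-2360) + (27 + 983)/1715) = (-4 + 0)*(7 + (-4 + 0)) - (729/(-2360) + (27 + 983)/1715) = -4*(7 - 4) - (729*(-1/2360) + 1010*(1/1715)) = -4*3 - (-729/2360 + 202/343) = -12 - 1*226673/809480 = -12 - 226673/809480 = -9940433/809480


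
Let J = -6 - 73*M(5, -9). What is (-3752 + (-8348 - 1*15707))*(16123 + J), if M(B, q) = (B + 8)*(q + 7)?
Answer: -500943105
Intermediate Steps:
M(B, q) = (7 + q)*(8 + B) (M(B, q) = (8 + B)*(7 + q) = (7 + q)*(8 + B))
J = 1892 (J = -6 - 73*(56 + 7*5 + 8*(-9) + 5*(-9)) = -6 - 73*(56 + 35 - 72 - 45) = -6 - 73*(-26) = -6 + 1898 = 1892)
(-3752 + (-8348 - 1*15707))*(16123 + J) = (-3752 + (-8348 - 1*15707))*(16123 + 1892) = (-3752 + (-8348 - 15707))*18015 = (-3752 - 24055)*18015 = -27807*18015 = -500943105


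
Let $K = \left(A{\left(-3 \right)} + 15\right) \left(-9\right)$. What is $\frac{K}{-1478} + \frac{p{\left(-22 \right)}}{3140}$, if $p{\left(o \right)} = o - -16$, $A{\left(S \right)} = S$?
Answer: $\frac{82563}{1160230} \approx 0.071161$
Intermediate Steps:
$p{\left(o \right)} = 16 + o$ ($p{\left(o \right)} = o + 16 = 16 + o$)
$K = -108$ ($K = \left(-3 + 15\right) \left(-9\right) = 12 \left(-9\right) = -108$)
$\frac{K}{-1478} + \frac{p{\left(-22 \right)}}{3140} = - \frac{108}{-1478} + \frac{16 - 22}{3140} = \left(-108\right) \left(- \frac{1}{1478}\right) - \frac{3}{1570} = \frac{54}{739} - \frac{3}{1570} = \frac{82563}{1160230}$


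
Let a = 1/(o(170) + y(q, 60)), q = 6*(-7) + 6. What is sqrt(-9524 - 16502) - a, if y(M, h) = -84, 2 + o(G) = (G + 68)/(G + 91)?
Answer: 261/22208 + 13*I*sqrt(154) ≈ 0.011753 + 161.33*I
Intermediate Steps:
q = -36 (q = -42 + 6 = -36)
o(G) = -2 + (68 + G)/(91 + G) (o(G) = -2 + (G + 68)/(G + 91) = -2 + (68 + G)/(91 + G))
a = -261/22208 (a = 1/((-114 - 1*170)/(91 + 170) - 84) = 1/((-114 - 170)/261 - 84) = 1/((1/261)*(-284) - 84) = 1/(-284/261 - 84) = 1/(-22208/261) = -261/22208 ≈ -0.011753)
sqrt(-9524 - 16502) - a = sqrt(-9524 - 16502) - 1*(-261/22208) = sqrt(-26026) + 261/22208 = 13*I*sqrt(154) + 261/22208 = 261/22208 + 13*I*sqrt(154)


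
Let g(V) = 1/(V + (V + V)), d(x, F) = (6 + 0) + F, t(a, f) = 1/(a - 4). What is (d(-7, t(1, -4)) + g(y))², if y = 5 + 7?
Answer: 42025/1296 ≈ 32.427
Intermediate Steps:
t(a, f) = 1/(-4 + a)
y = 12
d(x, F) = 6 + F
g(V) = 1/(3*V) (g(V) = 1/(V + 2*V) = 1/(3*V))
(d(-7, t(1, -4)) + g(y))² = ((6 + 1/(-4 + 1)) + (⅓)/12)² = ((6 + 1/(-3)) + (⅓)*(1/12))² = ((6 - ⅓) + 1/36)² = (17/3 + 1/36)² = (205/36)² = 42025/1296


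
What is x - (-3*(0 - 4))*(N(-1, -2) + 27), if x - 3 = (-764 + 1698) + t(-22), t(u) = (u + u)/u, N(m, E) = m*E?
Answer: 591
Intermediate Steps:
N(m, E) = E*m
t(u) = 2 (t(u) = (2*u)/u = 2)
x = 939 (x = 3 + ((-764 + 1698) + 2) = 3 + (934 + 2) = 3 + 936 = 939)
x - (-3*(0 - 4))*(N(-1, -2) + 27) = 939 - (-3*(0 - 4))*(-2*(-1) + 27) = 939 - (-3*(-4))*(2 + 27) = 939 - 12*29 = 939 - 1*348 = 939 - 348 = 591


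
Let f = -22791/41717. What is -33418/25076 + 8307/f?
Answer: -20400649957/1341566 ≈ -15207.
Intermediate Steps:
f = -22791/41717 (f = -22791*1/41717 = -22791/41717 ≈ -0.54632)
-33418/25076 + 8307/f = -33418/25076 + 8307/(-22791/41717) = -33418*1/25076 + 8307*(-41717/22791) = -16709/12538 - 1626963/107 = -20400649957/1341566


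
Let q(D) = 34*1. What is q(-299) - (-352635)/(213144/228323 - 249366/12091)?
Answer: -323884935896893/18119623038 ≈ -17875.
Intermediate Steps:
q(D) = 34
q(-299) - (-352635)/(213144/228323 - 249366/12091) = 34 - (-352635)/(213144/228323 - 249366/12091) = 34 - (-352635)/(-54358869114/2760653393) = 34 - (-352635)*(-2760653393)/54358869114 = 34 - 1*324501003080185/18119623038 = 34 - 324501003080185/18119623038 = -323884935896893/18119623038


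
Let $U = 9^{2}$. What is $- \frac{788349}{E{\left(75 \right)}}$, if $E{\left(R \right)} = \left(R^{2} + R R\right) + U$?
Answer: $- \frac{262783}{3777} \approx -69.574$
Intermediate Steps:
$U = 81$
$E{\left(R \right)} = 81 + 2 R^{2}$ ($E{\left(R \right)} = \left(R^{2} + R R\right) + 81 = \left(R^{2} + R^{2}\right) + 81 = 2 R^{2} + 81 = 81 + 2 R^{2}$)
$- \frac{788349}{E{\left(75 \right)}} = - \frac{788349}{81 + 2 \cdot 75^{2}} = - \frac{788349}{81 + 2 \cdot 5625} = - \frac{788349}{81 + 11250} = - \frac{788349}{11331} = \left(-788349\right) \frac{1}{11331} = - \frac{262783}{3777}$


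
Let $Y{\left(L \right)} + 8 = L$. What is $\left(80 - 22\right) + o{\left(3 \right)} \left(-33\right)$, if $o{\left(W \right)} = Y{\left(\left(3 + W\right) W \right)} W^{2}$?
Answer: $-2912$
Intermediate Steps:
$Y{\left(L \right)} = -8 + L$
$o{\left(W \right)} = W^{2} \left(-8 + W \left(3 + W\right)\right)$ ($o{\left(W \right)} = \left(-8 + \left(3 + W\right) W\right) W^{2} = \left(-8 + W \left(3 + W\right)\right) W^{2} = W^{2} \left(-8 + W \left(3 + W\right)\right)$)
$\left(80 - 22\right) + o{\left(3 \right)} \left(-33\right) = \left(80 - 22\right) + 3^{2} \left(-8 + 3 \left(3 + 3\right)\right) \left(-33\right) = \left(80 - 22\right) + 9 \left(-8 + 3 \cdot 6\right) \left(-33\right) = 58 + 9 \left(-8 + 18\right) \left(-33\right) = 58 + 9 \cdot 10 \left(-33\right) = 58 + 90 \left(-33\right) = 58 - 2970 = -2912$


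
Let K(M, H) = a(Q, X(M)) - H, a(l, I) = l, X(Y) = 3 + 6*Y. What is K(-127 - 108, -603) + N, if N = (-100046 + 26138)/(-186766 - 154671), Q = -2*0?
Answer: 205960419/341437 ≈ 603.22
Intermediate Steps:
Q = 0
N = 73908/341437 (N = -73908/(-341437) = -73908*(-1/341437) = 73908/341437 ≈ 0.21646)
K(M, H) = -H (K(M, H) = 0 - H = -H)
K(-127 - 108, -603) + N = -1*(-603) + 73908/341437 = 603 + 73908/341437 = 205960419/341437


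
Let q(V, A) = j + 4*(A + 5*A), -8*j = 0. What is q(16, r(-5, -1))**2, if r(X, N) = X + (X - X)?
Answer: 14400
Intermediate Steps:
j = 0 (j = -1/8*0 = 0)
r(X, N) = X (r(X, N) = X + 0 = X)
q(V, A) = 24*A (q(V, A) = 0 + 4*(A + 5*A) = 0 + 4*(6*A) = 0 + 24*A = 24*A)
q(16, r(-5, -1))**2 = (24*(-5))**2 = (-120)**2 = 14400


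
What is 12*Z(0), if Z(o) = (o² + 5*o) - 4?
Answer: -48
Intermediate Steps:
Z(o) = -4 + o² + 5*o
12*Z(0) = 12*(-4 + 0² + 5*0) = 12*(-4 + 0 + 0) = 12*(-4) = -48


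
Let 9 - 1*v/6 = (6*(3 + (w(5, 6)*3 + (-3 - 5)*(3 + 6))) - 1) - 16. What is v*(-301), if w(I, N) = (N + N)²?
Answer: 3886512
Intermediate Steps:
w(I, N) = 4*N² (w(I, N) = (2*N)² = 4*N²)
v = -12912 (v = 54 - 6*((6*(3 + ((4*6²)*3 + (-3 - 5)*(3 + 6))) - 1) - 16) = 54 - 6*((6*(3 + ((4*36)*3 - 8*9)) - 1) - 16) = 54 - 6*((6*(3 + (144*3 - 72)) - 1) - 16) = 54 - 6*((6*(3 + (432 - 72)) - 1) - 16) = 54 - 6*((6*(3 + 360) - 1) - 16) = 54 - 6*((6*363 - 1) - 16) = 54 - 6*((2178 - 1) - 16) = 54 - 6*(2177 - 16) = 54 - 6*2161 = 54 - 12966 = -12912)
v*(-301) = -12912*(-301) = 3886512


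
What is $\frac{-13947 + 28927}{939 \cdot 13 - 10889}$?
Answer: $\frac{7490}{659} \approx 11.366$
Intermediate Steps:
$\frac{-13947 + 28927}{939 \cdot 13 - 10889} = \frac{14980}{12207 - 10889} = \frac{14980}{1318} = 14980 \cdot \frac{1}{1318} = \frac{7490}{659}$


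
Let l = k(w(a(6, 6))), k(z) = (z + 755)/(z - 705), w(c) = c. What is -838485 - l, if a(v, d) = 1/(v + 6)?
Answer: -7092735554/8459 ≈ -8.3848e+5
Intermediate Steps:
a(v, d) = 1/(6 + v)
k(z) = (755 + z)/(-705 + z)
l = -9061/8459 (l = (755 + 1/(6 + 6))/(-705 + 1/(6 + 6)) = (755 + 1/12)/(-705 + 1/12) = (9061/12)/(-8459/12) = -12/8459*9061/12 = -9061/8459 ≈ -1.0712)
-838485 - l = -838485 - 1*(-9061/8459) = -838485 + 9061/8459 = -7092735554/8459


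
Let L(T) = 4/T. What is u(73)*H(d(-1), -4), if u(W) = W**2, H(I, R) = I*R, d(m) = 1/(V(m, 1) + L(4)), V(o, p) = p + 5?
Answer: -21316/7 ≈ -3045.1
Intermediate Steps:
V(o, p) = 5 + p
d(m) = 1/7 (d(m) = 1/((5 + 1) + 4/4) = 1/(6 + 4*(1/4)) = 1/(6 + 1) = 1/7)
u(73)*H(d(-1), -4) = 73**2*((1/7)*(-4)) = 5329*(-4/7) = -21316/7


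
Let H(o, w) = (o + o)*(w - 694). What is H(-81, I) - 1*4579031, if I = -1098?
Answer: -4288727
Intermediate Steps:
H(o, w) = 2*o*(-694 + w) (H(o, w) = (2*o)*(-694 + w) = 2*o*(-694 + w))
H(-81, I) - 1*4579031 = 2*(-81)*(-694 - 1098) - 1*4579031 = 2*(-81)*(-1792) - 4579031 = 290304 - 4579031 = -4288727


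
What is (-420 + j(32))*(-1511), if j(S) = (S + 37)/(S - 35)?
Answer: 669373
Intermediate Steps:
j(S) = (37 + S)/(-35 + S)
(-420 + j(32))*(-1511) = (-420 + (37 + 32)/(-35 + 32))*(-1511) = (-420 + 69/(-3))*(-1511) = (-420 - ⅓*69)*(-1511) = (-420 - 23)*(-1511) = -443*(-1511) = 669373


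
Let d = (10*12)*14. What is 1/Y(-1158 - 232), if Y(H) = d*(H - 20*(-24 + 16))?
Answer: -1/2066400 ≈ -4.8393e-7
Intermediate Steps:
d = 1680 (d = 120*14 = 1680)
Y(H) = 268800 + 1680*H (Y(H) = 1680*(H - 20*(-24 + 16)) = 1680*(H - 20*(-8)) = 1680*(H + 160) = 1680*(160 + H) = 268800 + 1680*H)
1/Y(-1158 - 232) = 1/(268800 + 1680*(-1158 - 232)) = 1/(268800 + 1680*(-1390)) = 1/(268800 - 2335200) = 1/(-2066400) = -1/2066400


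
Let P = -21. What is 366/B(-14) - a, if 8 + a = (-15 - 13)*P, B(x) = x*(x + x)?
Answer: -113497/196 ≈ -579.07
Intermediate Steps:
B(x) = 2*x**2 (B(x) = x*(2*x) = 2*x**2)
a = 580 (a = -8 + (-15 - 13)*(-21) = -8 - 28*(-21) = -8 + 588 = 580)
366/B(-14) - a = 366/((2*(-14)**2)) - 1*580 = 366/((2*196)) - 580 = 366/392 - 580 = 366*(1/392) - 580 = 183/196 - 580 = -113497/196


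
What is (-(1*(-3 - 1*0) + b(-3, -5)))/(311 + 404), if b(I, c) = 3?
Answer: 0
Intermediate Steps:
(-(1*(-3 - 1*0) + b(-3, -5)))/(311 + 404) = (-(1*(-3 - 1*0) + 3))/(311 + 404) = -(1*(-3 + 0) + 3)/715 = -(1*(-3) + 3)*(1/715) = -(-3 + 3)*(1/715) = -1*0*(1/715) = 0*(1/715) = 0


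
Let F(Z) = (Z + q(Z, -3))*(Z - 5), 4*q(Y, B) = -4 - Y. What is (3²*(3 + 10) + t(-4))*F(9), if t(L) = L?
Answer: 2599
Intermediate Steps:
q(Y, B) = -1 - Y/4 (q(Y, B) = (-4 - Y)/4 = -1 - Y/4)
F(Z) = (-1 + 3*Z/4)*(-5 + Z) (F(Z) = (Z + (-1 - Z/4))*(Z - 5) = (-1 + 3*Z/4)*(-5 + Z))
(3²*(3 + 10) + t(-4))*F(9) = (3²*(3 + 10) - 4)*(5 - 19/4*9 + (¾)*9²) = (9*13 - 4)*(5 - 171/4 + (¾)*81) = (117 - 4)*(5 - 171/4 + 243/4) = 113*23 = 2599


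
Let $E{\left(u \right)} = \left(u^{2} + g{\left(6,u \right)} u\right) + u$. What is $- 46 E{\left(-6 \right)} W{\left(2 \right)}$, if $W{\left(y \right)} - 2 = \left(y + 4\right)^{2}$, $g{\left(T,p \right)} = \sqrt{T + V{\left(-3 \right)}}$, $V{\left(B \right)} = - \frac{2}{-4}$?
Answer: $-52440 + 5244 \sqrt{26} \approx -25701.0$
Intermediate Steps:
$V{\left(B \right)} = \frac{1}{2}$ ($V{\left(B \right)} = \left(-2\right) \left(- \frac{1}{4}\right) = \frac{1}{2}$)
$g{\left(T,p \right)} = \sqrt{\frac{1}{2} + T}$ ($g{\left(T,p \right)} = \sqrt{T + \frac{1}{2}} = \sqrt{\frac{1}{2} + T}$)
$W{\left(y \right)} = 2 + \left(4 + y\right)^{2}$ ($W{\left(y \right)} = 2 + \left(y + 4\right)^{2} = 2 + \left(4 + y\right)^{2}$)
$E{\left(u \right)} = u + u^{2} + \frac{u \sqrt{26}}{2}$ ($E{\left(u \right)} = \left(u^{2} + \frac{\sqrt{2 + 4 \cdot 6}}{2} u\right) + u = \left(u^{2} + \frac{\sqrt{2 + 24}}{2} u\right) + u = \left(u^{2} + \frac{\sqrt{26}}{2} u\right) + u = \left(u^{2} + \frac{u \sqrt{26}}{2}\right) + u = u + u^{2} + \frac{u \sqrt{26}}{2}$)
$- 46 E{\left(-6 \right)} W{\left(2 \right)} = - 46 \cdot \frac{1}{2} \left(-6\right) \left(2 + \sqrt{26} + 2 \left(-6\right)\right) \left(2 + \left(4 + 2\right)^{2}\right) = - 46 \cdot \frac{1}{2} \left(-6\right) \left(2 + \sqrt{26} - 12\right) \left(2 + 6^{2}\right) = - 46 \cdot \frac{1}{2} \left(-6\right) \left(-10 + \sqrt{26}\right) \left(2 + 36\right) = - 46 \left(30 - 3 \sqrt{26}\right) 38 = \left(-1380 + 138 \sqrt{26}\right) 38 = -52440 + 5244 \sqrt{26}$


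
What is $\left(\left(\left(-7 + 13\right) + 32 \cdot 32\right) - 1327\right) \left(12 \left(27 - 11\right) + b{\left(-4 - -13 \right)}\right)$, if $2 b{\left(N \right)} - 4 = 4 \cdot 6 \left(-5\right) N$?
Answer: $102762$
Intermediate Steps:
$b{\left(N \right)} = 2 - 60 N$ ($b{\left(N \right)} = 2 + \frac{4 \cdot 6 \left(-5\right) N}{2} = 2 + \frac{4 \left(-30\right) N}{2} = 2 + \frac{\left(-120\right) N}{2} = 2 - 60 N$)
$\left(\left(\left(-7 + 13\right) + 32 \cdot 32\right) - 1327\right) \left(12 \left(27 - 11\right) + b{\left(-4 - -13 \right)}\right) = \left(\left(\left(-7 + 13\right) + 32 \cdot 32\right) - 1327\right) \left(12 \left(27 - 11\right) + \left(2 - 60 \left(-4 - -13\right)\right)\right) = \left(\left(6 + 1024\right) - 1327\right) \left(12 \cdot 16 + \left(2 - 60 \left(-4 + 13\right)\right)\right) = \left(1030 - 1327\right) \left(192 + \left(2 - 540\right)\right) = - 297 \left(192 + \left(2 - 540\right)\right) = - 297 \left(192 - 538\right) = \left(-297\right) \left(-346\right) = 102762$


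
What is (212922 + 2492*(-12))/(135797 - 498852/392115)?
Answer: 23921367690/17749180601 ≈ 1.3477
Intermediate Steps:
(212922 + 2492*(-12))/(135797 - 498852/392115) = (212922 - 29904)/(135797 - 498852*1/392115) = 183018/(135797 - 166284/130705) = 183018/(17749180601/130705) = 183018*(130705/17749180601) = 23921367690/17749180601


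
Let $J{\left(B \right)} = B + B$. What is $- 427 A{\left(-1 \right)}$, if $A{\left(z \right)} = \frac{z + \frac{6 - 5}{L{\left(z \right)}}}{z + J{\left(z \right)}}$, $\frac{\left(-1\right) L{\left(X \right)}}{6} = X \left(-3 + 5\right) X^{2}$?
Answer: $- \frac{4697}{36} \approx -130.47$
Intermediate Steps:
$J{\left(B \right)} = 2 B$
$L{\left(X \right)} = - 12 X^{3}$ ($L{\left(X \right)} = - 6 X \left(-3 + 5\right) X^{2} = - 6 X 2 X^{2} = - 6 \cdot 2 X X^{2} = - 6 \cdot 2 X^{3} = - 12 X^{3}$)
$A{\left(z \right)} = \frac{z - \frac{1}{12 z^{3}}}{3 z}$ ($A{\left(z \right)} = \frac{z + \frac{6 - 5}{\left(-12\right) z^{3}}}{z + 2 z} = \frac{z + 1 \left(- \frac{1}{12 z^{3}}\right)}{3 z} = \left(z - \frac{1}{12 z^{3}}\right) \frac{1}{3 z} = \frac{z - \frac{1}{12 z^{3}}}{3 z}$)
$- 427 A{\left(-1 \right)} = - 427 \left(\frac{1}{3} - \frac{1}{36 \cdot 1}\right) = - 427 \left(\frac{1}{3} - \frac{1}{36}\right) = \left(-427\right) \frac{11}{36} = - \frac{4697}{36}$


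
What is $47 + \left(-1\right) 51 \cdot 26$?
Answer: $-1279$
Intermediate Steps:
$47 + \left(-1\right) 51 \cdot 26 = 47 - 1326 = -1279$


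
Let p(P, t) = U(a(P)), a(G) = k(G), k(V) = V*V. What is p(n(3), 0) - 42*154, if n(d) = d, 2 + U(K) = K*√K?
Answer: -6443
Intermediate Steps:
k(V) = V²
a(G) = G²
U(K) = -2 + K^(3/2) (U(K) = -2 + K*√K = -2 + K^(3/2))
p(P, t) = -2 + (P²)^(3/2)
p(n(3), 0) - 42*154 = (-2 + (3²)^(3/2)) - 42*154 = (-2 + 9^(3/2)) - 6468 = (-2 + 27) - 6468 = 25 - 6468 = -6443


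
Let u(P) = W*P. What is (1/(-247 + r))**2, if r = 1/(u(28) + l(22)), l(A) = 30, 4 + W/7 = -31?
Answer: 46648900/2846006114121 ≈ 1.6391e-5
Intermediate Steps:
W = -245 (W = -28 + 7*(-31) = -28 - 217 = -245)
u(P) = -245*P
r = -1/6830 (r = 1/(-245*28 + 30) = 1/(-6860 + 30) = 1/(-6830) = -1/6830 ≈ -0.00014641)
(1/(-247 + r))**2 = (1/(-247 - 1/6830))**2 = (1/(-1687011/6830))**2 = (-6830/1687011)**2 = 46648900/2846006114121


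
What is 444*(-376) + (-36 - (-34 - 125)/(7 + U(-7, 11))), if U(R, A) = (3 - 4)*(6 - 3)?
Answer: -667761/4 ≈ -1.6694e+5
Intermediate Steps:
U(R, A) = -3 (U(R, A) = -1*3 = -3)
444*(-376) + (-36 - (-34 - 125)/(7 + U(-7, 11))) = 444*(-376) + (-36 - (-34 - 125)/(7 - 3)) = -166944 + (-36 - (-159)/4) = -166944 + (-36 - 1*(-159/4)) = -166944 + (-36 + 159/4) = -166944 + 15/4 = -667761/4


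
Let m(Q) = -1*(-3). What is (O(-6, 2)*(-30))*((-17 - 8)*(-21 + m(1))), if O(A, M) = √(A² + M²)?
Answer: -27000*√10 ≈ -85382.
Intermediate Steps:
m(Q) = 3
(O(-6, 2)*(-30))*((-17 - 8)*(-21 + m(1))) = (√((-6)² + 2²)*(-30))*((-17 - 8)*(-21 + 3)) = (√(36 + 4)*(-30))*(-25*(-18)) = (√40*(-30))*450 = ((2*√10)*(-30))*450 = -60*√10*450 = -27000*√10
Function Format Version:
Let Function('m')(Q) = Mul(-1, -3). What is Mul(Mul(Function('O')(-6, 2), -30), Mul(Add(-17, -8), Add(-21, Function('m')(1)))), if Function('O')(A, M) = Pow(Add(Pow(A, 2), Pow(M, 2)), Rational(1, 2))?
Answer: Mul(-27000, Pow(10, Rational(1, 2))) ≈ -85382.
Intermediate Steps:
Function('m')(Q) = 3
Mul(Mul(Function('O')(-6, 2), -30), Mul(Add(-17, -8), Add(-21, Function('m')(1)))) = Mul(Mul(Pow(Add(Pow(-6, 2), Pow(2, 2)), Rational(1, 2)), -30), Mul(Add(-17, -8), Add(-21, 3))) = Mul(Mul(Pow(Add(36, 4), Rational(1, 2)), -30), Mul(-25, -18)) = Mul(Mul(Pow(40, Rational(1, 2)), -30), 450) = Mul(Mul(Mul(2, Pow(10, Rational(1, 2))), -30), 450) = Mul(Mul(-60, Pow(10, Rational(1, 2))), 450) = Mul(-27000, Pow(10, Rational(1, 2)))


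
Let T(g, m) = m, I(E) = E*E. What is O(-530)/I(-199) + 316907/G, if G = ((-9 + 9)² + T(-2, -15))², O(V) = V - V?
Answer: 316907/225 ≈ 1408.5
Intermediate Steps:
I(E) = E²
O(V) = 0
G = 225 (G = ((-9 + 9)² - 15)² = (0² - 15)² = (0 - 15)² = (-15)² = 225)
O(-530)/I(-199) + 316907/G = 0/((-199)²) + 316907/225 = 0/39601 + 316907*(1/225) = 0*(1/39601) + 316907/225 = 0 + 316907/225 = 316907/225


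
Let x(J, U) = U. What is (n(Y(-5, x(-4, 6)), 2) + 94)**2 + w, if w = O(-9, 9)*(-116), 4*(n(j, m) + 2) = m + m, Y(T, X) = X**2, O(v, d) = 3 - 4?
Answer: 8765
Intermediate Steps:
O(v, d) = -1
n(j, m) = -2 + m/2 (n(j, m) = -2 + (m + m)/4 = -2 + (2*m)/4 = -2 + m/2)
w = 116 (w = -1*(-116) = 116)
(n(Y(-5, x(-4, 6)), 2) + 94)**2 + w = ((-2 + (1/2)*2) + 94)**2 + 116 = ((-2 + 1) + 94)**2 + 116 = (-1 + 94)**2 + 116 = 93**2 + 116 = 8649 + 116 = 8765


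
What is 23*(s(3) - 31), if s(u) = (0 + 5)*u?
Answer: -368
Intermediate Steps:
s(u) = 5*u
23*(s(3) - 31) = 23*(5*3 - 31) = 23*(15 - 31) = 23*(-16) = -368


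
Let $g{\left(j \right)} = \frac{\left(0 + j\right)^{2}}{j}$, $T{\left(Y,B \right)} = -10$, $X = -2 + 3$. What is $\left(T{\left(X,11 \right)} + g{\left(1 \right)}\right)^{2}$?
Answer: $81$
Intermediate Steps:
$X = 1$
$g{\left(j \right)} = j$ ($g{\left(j \right)} = \frac{j^{2}}{j} = j$)
$\left(T{\left(X,11 \right)} + g{\left(1 \right)}\right)^{2} = \left(-10 + 1\right)^{2} = \left(-9\right)^{2} = 81$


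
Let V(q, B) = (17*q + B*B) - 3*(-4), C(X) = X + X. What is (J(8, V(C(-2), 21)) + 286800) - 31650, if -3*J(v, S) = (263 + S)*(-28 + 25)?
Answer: 255798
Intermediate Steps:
C(X) = 2*X
V(q, B) = 12 + B² + 17*q (V(q, B) = (17*q + B²) + 12 = (B² + 17*q) + 12 = 12 + B² + 17*q)
J(v, S) = 263 + S (J(v, S) = -(263 + S)*(-28 + 25)/3 = -(263 + S)*(-3)/3 = -(-789 - 3*S)/3 = 263 + S)
(J(8, V(C(-2), 21)) + 286800) - 31650 = ((263 + (12 + 21² + 17*(2*(-2)))) + 286800) - 31650 = ((263 + (12 + 441 + 17*(-4))) + 286800) - 31650 = ((263 + (12 + 441 - 68)) + 286800) - 31650 = ((263 + 385) + 286800) - 31650 = (648 + 286800) - 31650 = 287448 - 31650 = 255798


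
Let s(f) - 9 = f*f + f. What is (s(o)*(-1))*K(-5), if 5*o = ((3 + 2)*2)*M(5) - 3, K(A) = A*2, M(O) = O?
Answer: 5338/5 ≈ 1067.6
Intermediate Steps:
K(A) = 2*A
o = 47/5 (o = (((3 + 2)*2)*5 - 3)/5 = ((5*2)*5 - 3)/5 = (10*5 - 3)/5 = (50 - 3)/5 = (⅕)*47 = 47/5 ≈ 9.4000)
s(f) = 9 + f + f² (s(f) = 9 + (f*f + f) = 9 + (f² + f) = 9 + (f + f²) = 9 + f + f²)
(s(o)*(-1))*K(-5) = ((9 + 47/5 + (47/5)²)*(-1))*(2*(-5)) = ((9 + 47/5 + 2209/25)*(-1))*(-10) = ((2669/25)*(-1))*(-10) = -2669/25*(-10) = 5338/5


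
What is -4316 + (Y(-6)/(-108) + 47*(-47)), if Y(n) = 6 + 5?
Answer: -704711/108 ≈ -6525.1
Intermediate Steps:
Y(n) = 11
-4316 + (Y(-6)/(-108) + 47*(-47)) = -4316 + (11/(-108) + 47*(-47)) = -4316 + (11*(-1/108) - 2209) = -4316 + (-11/108 - 2209) = -4316 - 238583/108 = -704711/108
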